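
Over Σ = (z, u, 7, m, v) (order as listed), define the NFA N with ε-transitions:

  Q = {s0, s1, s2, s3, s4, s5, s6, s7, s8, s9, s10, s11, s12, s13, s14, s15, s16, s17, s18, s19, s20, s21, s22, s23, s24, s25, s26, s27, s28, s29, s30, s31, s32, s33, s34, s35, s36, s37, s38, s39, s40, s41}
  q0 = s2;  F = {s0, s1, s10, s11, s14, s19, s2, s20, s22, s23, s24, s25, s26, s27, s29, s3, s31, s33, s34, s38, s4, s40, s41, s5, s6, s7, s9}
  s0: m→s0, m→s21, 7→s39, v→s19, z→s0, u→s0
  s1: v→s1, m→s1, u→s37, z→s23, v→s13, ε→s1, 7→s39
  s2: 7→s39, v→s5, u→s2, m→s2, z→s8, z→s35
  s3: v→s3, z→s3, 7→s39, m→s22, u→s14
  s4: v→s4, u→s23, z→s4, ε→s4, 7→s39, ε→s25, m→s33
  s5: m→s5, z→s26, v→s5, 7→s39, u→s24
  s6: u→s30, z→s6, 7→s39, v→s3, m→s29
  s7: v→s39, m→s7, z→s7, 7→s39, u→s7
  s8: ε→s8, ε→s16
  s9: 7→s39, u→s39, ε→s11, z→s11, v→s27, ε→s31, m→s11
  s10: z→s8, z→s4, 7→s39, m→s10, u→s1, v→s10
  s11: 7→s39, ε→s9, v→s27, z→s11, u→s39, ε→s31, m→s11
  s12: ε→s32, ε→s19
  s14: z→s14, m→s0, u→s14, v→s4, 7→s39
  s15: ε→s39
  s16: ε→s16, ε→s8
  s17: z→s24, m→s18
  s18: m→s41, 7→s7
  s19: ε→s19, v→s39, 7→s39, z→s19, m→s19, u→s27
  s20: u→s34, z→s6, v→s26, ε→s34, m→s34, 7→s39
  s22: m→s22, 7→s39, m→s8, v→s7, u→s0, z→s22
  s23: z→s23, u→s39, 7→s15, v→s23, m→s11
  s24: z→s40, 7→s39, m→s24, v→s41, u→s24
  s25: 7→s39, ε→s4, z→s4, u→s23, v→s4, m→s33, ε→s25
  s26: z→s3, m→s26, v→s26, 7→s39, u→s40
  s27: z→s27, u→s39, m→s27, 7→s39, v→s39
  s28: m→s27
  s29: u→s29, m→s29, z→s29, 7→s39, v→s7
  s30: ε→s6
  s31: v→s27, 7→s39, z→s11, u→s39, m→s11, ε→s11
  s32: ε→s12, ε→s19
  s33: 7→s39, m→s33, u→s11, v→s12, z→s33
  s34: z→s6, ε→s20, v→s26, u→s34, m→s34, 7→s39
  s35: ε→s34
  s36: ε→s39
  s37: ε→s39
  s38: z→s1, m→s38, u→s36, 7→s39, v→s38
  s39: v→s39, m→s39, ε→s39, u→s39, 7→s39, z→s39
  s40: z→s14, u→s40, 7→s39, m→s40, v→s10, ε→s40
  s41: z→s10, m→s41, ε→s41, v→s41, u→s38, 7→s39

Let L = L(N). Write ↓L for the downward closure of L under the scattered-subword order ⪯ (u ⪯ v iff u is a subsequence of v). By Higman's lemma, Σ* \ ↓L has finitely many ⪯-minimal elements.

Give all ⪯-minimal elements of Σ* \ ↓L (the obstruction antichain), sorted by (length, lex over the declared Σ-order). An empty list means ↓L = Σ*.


A = [7, zzmvv, vuvuu].

|Q|=42, |F|=27, |δ|=179 (29 ε).
min D↑ (24 st, q0=0, F={2}): 0:z→1,u→0,7→2,m→0,v→3 1:z→4,u→1,7→2,m→1,v→5 2:z→2,u→2,7→2,m→2,v→2 3:z→5,u→6,7→2,m→3,v→3 4:z→4,u→4,7→2,m→7,v→8 5:z→8,u→9,7→2,m→5,v→5 6:z→9,u→6,7→2,m→6,v→10 7:z→7,u→7,7→2,m→7,v→11 8:z→8,u→12,7→2,m→13,v→8 9:z→12,u→9,7→2,m→9,v→14 10:z→14,u→15,7→2,m→10,v→10 11:z→11,u→11,7→2,m→11,v→2 12:z→12,u→12,7→2,m→16,v→17 13:z→13,u→16,7→2,m→13,v→11 14:z→17,u→18,7→2,m→14,v→14 15:z→18,u→2,7→2,m→15,v→15 16:z→16,u→16,7→2,m→16,v→19 17:z→17,u→20,7→2,m→21,v→17 18:z→20,u→2,7→2,m→18,v→18 19:z→19,u→22,7→2,m→19,v→2 20:z→20,u→2,7→2,m→23,v→20 21:z→21,u→23,7→2,m→21,v→19 22:z→22,u→2,7→2,m→22,v→2 23:z→23,u→2,7→2,m→23,v→22.
'7': run [39, 2] end={s15,s39} rej; 1/1 del acc.
'zzmvv': run [39, 33, 24, 16, 6, 1] end={s39} rej; 5/5 deletions ∈↓L.
'vuvuu': run [39, 32, 28, 22, 12, 3] end={s36,s37,s39} ∉↓L; 5/5 del acc.
3 minimals (antichain).


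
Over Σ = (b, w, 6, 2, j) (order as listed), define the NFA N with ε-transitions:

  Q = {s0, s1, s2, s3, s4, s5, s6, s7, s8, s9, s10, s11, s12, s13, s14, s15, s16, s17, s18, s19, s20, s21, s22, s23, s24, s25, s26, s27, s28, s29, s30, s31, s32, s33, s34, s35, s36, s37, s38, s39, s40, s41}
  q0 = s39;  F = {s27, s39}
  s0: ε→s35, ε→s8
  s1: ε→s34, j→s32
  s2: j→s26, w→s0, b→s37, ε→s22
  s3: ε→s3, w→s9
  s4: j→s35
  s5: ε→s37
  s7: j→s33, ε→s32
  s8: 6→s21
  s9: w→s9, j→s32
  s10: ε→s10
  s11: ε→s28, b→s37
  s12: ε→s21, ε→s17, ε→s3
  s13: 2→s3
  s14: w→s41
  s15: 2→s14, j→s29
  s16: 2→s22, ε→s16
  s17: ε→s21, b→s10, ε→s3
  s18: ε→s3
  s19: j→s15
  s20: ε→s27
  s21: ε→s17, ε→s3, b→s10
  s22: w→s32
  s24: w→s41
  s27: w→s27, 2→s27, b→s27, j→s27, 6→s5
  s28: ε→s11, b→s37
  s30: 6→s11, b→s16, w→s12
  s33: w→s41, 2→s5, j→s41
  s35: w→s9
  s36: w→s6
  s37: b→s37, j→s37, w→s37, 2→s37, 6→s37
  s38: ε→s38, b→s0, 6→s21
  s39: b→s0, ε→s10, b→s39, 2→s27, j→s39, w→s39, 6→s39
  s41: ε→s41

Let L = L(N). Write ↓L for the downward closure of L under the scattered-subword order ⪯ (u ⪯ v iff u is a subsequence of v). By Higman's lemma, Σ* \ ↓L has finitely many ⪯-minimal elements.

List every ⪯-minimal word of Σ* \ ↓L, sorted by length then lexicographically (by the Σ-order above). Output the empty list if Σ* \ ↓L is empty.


min(Σ*\↓L) = [26].

|Q|=42, |F|=2, |δ|=71 (23 ε).
min D↑ (3 st, q0=0, F={2}): 0:b→0,w→0,6→0,2→1,j→0 1:b→1,w→1,6→2,2→1,j→1 2:b→2,w→2,6→2,2→2,j→2 (ε-aug+det+¬).
'26': run [13, 3, 2] end={s37,s5} rej; 2/2 single-dels accept.
1 minimals (antichain).


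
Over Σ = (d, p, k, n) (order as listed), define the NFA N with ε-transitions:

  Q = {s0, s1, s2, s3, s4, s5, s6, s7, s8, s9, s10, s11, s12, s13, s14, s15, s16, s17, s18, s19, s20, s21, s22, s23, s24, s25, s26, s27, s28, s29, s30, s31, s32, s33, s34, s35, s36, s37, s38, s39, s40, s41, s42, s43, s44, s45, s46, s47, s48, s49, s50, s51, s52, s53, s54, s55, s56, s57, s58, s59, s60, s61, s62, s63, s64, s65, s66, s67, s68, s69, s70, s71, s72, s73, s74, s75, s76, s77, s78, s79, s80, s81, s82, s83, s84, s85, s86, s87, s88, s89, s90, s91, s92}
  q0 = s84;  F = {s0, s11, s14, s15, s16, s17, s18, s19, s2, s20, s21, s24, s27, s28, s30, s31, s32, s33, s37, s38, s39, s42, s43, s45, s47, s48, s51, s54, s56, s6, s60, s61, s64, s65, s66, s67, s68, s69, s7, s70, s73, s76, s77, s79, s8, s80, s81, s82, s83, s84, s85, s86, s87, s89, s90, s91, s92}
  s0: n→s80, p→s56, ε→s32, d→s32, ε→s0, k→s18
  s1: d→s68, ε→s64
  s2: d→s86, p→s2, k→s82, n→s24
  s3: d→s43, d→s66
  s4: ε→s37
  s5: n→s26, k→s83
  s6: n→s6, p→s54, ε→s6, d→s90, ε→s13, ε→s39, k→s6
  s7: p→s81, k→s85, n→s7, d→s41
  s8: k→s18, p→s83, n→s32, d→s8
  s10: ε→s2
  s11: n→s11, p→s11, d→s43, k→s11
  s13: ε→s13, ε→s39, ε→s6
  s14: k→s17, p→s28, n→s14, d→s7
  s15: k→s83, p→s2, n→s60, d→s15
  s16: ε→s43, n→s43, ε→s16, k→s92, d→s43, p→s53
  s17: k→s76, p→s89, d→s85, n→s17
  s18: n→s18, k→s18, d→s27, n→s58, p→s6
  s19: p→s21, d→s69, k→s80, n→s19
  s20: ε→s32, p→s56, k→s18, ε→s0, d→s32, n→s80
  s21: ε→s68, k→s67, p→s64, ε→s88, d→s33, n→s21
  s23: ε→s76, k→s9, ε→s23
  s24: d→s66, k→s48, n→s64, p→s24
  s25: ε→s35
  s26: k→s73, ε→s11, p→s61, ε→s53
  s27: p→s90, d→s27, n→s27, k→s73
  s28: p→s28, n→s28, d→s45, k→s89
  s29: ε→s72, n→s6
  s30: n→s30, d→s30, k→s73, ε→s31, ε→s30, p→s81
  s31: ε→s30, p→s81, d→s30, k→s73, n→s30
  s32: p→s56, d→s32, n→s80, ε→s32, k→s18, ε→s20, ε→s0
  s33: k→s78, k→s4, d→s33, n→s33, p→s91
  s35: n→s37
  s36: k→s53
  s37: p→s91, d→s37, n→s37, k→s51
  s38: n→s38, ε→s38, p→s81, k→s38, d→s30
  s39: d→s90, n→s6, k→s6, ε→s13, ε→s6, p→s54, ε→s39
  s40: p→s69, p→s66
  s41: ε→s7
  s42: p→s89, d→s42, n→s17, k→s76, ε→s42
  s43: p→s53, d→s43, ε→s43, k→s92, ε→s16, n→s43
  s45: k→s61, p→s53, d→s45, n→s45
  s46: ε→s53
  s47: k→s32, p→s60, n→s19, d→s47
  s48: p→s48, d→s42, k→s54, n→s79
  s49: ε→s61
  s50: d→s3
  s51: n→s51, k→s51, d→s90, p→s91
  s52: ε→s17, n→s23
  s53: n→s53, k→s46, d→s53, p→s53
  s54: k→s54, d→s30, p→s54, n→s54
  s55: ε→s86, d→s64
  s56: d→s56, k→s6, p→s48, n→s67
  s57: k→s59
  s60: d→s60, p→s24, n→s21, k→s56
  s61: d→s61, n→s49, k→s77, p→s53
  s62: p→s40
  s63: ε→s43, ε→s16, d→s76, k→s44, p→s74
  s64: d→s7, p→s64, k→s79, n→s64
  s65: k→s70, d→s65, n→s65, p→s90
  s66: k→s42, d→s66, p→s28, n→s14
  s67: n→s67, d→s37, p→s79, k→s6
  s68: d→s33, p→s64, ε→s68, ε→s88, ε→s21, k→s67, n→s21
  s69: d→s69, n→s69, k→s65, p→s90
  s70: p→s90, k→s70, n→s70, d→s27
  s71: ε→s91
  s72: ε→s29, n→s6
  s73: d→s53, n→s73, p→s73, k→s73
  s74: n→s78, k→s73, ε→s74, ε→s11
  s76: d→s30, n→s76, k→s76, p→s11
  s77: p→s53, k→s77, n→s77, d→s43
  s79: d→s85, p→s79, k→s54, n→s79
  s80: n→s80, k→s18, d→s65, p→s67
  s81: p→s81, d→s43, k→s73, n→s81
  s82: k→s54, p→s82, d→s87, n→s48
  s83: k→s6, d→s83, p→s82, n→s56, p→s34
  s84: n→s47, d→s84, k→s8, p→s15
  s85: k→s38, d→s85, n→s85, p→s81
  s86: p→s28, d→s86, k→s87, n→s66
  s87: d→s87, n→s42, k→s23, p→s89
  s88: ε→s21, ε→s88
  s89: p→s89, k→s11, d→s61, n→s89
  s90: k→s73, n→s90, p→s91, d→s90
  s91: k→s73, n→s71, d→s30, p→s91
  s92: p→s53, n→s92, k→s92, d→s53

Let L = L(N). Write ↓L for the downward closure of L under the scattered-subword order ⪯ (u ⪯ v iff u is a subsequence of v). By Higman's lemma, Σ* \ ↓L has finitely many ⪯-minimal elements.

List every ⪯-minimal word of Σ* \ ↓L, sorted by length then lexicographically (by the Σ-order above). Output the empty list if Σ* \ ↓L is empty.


Antichain: [kkdkd, ppdpdp, nndpkd].

|Q|=93, |F|=57, |δ|=311 (52 ε).
min D↑ (52 st, q0=0, F={40}): 0:d→0,p→1,k→2,n→3 1:d→1,p→4,k→5,n→6 2:d→2,p→5,k→7,n→8 3:d→3,p→6,k→8,n→9 4:d→10,p→4,k→11,n→12 5:d→5,p→11,k→13,n→14 6:d→6,p→12,k→14,n→15 7:d→16,p→13,k→7,n→7 8:d→8,p→14,k→7,n→17 9:d→18,p→15,k→17,n→9 10:d→10,p→19,k→20,n→21 11:d→20,p→11,k→22,n→23 12:d→21,p→12,k→23,n→24 13:d→25,p→22,k→13,n→13 14:d→14,p→23,k→13,n→26 15:d→27,p→24,k→26,n→15 16:d→16,p→25,k→28,n→16 17:d→29,p→26,k→7,n→17 18:d→18,p→25,k→29,n→18 19:d→30,p→19,k→31,n→19 20:d→20,p→31,k→32,n→33 21:d→21,p→19,k→33,n→34 22:d→35,p→22,k→22,n→22 23:d→33,p→23,k→22,n→36 24:d→37,p→24,k→36,n→24 25:d→25,p→38,k→28,n→25 26:d→39,p→36,k→13,n→26 27:d→27,p→38,k→39,n→27 28:d→40,p→28,k→28,n→28 29:d→29,p→25,k→41,n→29 30:d→30,p→40,k→42,n→30 31:d→42,p→31,k→43,n→31 32:d→35,p→43,k→32,n→32 33:d→33,p→31,k→32,n→44 34:d→37,p→19,k→44,n→34 35:d→35,p→45,k→28,n→35 36:d→46,p→36,k→22,n→36 37:d→37,p→45,k→46,n→37 38:d→35,p→38,k→28,n→38 39:d→39,p→38,k→47,n→39 40:d→40,p→40,k→40,n→40 41:d→16,p→25,k→41,n→41 42:d→42,p→40,k→48,n→42 43:d→49,p→43,k→43,n→43 44:d→46,p→31,k→32,n→44 45:d→49,p→45,k→28,n→45 46:d→46,p→45,k→50,n→46 47:d→25,p→38,k→47,n→47 48:d→49,p→40,k→48,n→48 49:d→49,p→40,k→51,n→49 50:d→35,p→45,k→50,n→50 51:d→40,p→40,k→51,n→51 [Hopcroft].
'kkdkd': N↓-sim [70, 50, 27, 13, 4, 2] end={s46,s53} rej; 5/5 single-dels accept.
'ppdpdp': run [70, 56, 39, 29, 14, 9, 2] end={s46,s53} rej; 6/6 single-dels accept.
'nndpkd': N↓-sim [70, 59, 49, 29, 12, 4, 2] end={s46,s53} ∉↓L; 6/6 deletions ∈↓L.
3 obstructions.


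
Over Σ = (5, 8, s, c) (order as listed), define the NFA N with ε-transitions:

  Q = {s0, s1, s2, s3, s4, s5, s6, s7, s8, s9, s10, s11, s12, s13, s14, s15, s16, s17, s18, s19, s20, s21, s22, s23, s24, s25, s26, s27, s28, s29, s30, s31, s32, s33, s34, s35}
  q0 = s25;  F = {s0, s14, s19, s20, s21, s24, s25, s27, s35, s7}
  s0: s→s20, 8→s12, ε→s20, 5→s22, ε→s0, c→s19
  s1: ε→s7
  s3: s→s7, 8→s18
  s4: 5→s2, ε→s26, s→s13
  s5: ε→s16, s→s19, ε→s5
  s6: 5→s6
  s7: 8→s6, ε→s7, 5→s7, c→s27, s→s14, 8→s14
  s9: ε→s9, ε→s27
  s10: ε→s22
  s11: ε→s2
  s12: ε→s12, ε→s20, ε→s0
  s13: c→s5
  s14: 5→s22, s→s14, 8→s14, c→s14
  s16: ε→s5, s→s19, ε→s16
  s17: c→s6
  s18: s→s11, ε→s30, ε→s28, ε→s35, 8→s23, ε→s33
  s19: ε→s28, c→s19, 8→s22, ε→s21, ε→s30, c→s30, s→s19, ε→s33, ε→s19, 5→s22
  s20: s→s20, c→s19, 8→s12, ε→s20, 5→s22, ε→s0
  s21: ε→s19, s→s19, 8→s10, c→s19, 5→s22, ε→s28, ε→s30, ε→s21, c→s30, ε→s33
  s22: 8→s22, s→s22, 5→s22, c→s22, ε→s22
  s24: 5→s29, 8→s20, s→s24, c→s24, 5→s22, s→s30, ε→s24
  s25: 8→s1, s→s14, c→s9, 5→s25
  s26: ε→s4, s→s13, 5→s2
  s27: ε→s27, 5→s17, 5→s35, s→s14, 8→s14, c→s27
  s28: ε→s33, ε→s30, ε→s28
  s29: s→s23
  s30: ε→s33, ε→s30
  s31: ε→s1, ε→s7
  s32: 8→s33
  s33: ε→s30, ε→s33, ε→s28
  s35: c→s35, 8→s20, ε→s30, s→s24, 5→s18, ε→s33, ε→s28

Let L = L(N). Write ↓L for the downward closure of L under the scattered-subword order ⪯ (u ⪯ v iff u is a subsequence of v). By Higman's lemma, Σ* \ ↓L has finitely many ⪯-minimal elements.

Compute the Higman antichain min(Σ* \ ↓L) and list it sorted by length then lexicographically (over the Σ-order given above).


|Q|=36, |F|=10, |δ|=114 (49 ε).
min D↑ (9 st, q0=0, F={4}): 0:5→0,8→1,s→2,c→3 1:5→1,8→2,s→2,c→3 2:5→4,8→2,s→2,c→2 3:5→5,8→2,s→2,c→3 4:5→4,8→4,s→4,c→4 5:5→5,8→6,s→7,c→5 6:5→4,8→6,s→6,c→8 7:5→4,8→6,s→7,c→7 8:5→4,8→4,s→8,c→8.
's5': |S_i|=[25, 16, 3] end={s22,s23,s29} ∉↓L; 2/2 deletions ∈↓L.
'885': N↓-sim [25, 23, 13, 2] end={s22,s6} rej; 3/3 single-dels accept.
'c85': N↓-sim [25, 22, 12, 1] end={s22} rej; 3/3 del acc.
'c58c8': N↓-sim [25, 22, 19, 11, 7, 2] end={s10,s22} — reject; 5/5 deletions ∈↓L.
4 minimals (antichain).

A = [s5, 885, c85, c58c8].


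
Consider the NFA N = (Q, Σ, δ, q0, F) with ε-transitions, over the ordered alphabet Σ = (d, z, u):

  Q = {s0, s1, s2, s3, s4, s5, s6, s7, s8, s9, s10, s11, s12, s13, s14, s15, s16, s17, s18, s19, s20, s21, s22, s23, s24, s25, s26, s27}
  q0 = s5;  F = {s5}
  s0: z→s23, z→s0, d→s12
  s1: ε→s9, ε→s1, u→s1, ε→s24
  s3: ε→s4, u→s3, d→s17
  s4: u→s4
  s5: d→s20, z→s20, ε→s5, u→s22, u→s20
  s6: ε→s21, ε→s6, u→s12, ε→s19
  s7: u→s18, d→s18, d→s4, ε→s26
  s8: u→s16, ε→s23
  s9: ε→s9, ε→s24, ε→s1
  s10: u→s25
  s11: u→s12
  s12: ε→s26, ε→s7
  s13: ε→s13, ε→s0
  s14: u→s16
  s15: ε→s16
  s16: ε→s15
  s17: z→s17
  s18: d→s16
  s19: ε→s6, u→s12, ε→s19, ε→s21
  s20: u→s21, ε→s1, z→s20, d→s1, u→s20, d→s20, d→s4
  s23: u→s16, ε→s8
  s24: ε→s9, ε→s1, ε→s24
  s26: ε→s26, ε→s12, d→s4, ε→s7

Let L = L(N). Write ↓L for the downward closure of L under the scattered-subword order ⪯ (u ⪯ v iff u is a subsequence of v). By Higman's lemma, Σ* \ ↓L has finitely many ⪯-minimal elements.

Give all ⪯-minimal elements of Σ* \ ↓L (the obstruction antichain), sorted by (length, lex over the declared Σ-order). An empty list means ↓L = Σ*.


|Q|=28, |F|=1, |δ|=60 (30 ε).
min D↑ (2 st, q0=0, F={1}): 0:d→1,z→1,u→1 1:d→1,z→1,u→1 [Hopcroft].
'd': N↓-sim [8, 6] end={s1,s20,s21,s24,s4,s9} ∉↓L; 1/1 deletions ∈↓L.
'z': |S_i|=[8, 6] end={s1,s20,s21,s24,s4,s9} ∉↓L; 1/1 deletions ∈↓L.
'u': run [8, 7] end={s1,s20,s21,s22,s24,s4,s9} — reject; 1/1 single-dels accept.
3 words, ⪯-incomp.

min(Σ*\↓L) = [d, z, u].


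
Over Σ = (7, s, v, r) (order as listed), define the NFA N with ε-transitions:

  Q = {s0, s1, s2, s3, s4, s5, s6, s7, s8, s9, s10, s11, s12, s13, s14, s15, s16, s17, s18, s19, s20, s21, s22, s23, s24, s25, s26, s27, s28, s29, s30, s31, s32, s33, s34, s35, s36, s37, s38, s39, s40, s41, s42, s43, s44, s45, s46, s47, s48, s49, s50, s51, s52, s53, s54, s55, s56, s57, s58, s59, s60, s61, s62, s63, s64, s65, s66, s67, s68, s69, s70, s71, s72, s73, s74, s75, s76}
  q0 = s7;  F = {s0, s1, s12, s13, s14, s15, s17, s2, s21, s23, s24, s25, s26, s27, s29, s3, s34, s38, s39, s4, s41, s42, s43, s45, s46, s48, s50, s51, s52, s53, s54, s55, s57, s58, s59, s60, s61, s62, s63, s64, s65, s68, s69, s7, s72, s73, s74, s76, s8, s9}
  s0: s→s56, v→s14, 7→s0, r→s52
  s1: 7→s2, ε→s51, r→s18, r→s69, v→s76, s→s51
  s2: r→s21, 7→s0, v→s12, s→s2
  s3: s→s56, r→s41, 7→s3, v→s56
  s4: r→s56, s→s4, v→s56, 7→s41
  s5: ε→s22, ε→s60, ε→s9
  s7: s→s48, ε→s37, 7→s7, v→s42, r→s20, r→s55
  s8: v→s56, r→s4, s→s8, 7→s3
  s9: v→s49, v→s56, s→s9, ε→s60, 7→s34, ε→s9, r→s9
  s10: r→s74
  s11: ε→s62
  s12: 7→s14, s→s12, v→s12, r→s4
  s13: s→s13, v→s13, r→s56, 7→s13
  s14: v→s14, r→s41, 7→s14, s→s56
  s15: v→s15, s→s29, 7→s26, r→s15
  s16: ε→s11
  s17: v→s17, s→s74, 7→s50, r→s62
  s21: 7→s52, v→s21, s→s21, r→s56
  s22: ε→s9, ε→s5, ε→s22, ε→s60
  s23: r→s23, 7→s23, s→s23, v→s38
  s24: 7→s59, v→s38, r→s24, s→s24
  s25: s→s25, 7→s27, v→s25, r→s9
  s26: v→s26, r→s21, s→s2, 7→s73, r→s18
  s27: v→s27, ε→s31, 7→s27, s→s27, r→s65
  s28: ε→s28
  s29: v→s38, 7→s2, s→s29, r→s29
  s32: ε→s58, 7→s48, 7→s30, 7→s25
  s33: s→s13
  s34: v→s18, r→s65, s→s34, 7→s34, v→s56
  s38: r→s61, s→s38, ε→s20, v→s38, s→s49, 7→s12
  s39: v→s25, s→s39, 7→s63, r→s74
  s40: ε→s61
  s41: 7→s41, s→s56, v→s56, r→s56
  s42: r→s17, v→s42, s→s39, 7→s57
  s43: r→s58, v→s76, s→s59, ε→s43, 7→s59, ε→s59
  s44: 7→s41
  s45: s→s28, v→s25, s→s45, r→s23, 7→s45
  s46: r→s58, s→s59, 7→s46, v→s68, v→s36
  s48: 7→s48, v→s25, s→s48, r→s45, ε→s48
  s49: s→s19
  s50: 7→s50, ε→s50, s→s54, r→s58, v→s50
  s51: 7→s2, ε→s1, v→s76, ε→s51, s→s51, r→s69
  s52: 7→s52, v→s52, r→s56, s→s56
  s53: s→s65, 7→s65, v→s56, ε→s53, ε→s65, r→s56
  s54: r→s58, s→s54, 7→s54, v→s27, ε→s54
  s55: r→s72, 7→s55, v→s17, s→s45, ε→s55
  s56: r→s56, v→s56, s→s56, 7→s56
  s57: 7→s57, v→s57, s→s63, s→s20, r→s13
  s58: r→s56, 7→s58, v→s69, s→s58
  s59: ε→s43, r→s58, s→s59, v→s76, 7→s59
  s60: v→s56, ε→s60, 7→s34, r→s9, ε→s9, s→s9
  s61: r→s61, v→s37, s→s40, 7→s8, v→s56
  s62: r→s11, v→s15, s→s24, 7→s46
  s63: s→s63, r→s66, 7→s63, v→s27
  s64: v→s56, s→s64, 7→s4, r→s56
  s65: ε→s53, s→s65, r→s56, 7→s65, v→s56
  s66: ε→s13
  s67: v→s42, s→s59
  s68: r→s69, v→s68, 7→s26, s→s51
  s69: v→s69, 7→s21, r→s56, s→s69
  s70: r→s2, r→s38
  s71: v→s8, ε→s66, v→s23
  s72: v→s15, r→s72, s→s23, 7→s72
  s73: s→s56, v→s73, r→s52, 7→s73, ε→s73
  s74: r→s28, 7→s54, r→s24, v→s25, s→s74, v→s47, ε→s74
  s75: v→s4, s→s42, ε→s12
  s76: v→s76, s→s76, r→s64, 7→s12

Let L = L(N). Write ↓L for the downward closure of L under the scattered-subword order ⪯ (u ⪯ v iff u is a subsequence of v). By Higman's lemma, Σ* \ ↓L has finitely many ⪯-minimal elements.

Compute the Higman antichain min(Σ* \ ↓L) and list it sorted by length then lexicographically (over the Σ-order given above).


Antichain: [svrv, v7rr, rrv77s].

|Q|=77, |F|=50, |δ|=268 (37 ε).
min D↑ (47 st, q0=0, F={21}): 0:7→0,s→1,v→2,r→3 1:7→1,s→1,v→4,r→5 2:7→6,s→7,v→2,r→8 3:7→3,s→5,v→8,r→9 4:7→10,s→4,v→4,r→11 5:7→5,s→5,v→4,r→12 6:7→6,s→13,v→6,r→14 7:7→13,s→7,v→4,r→15 8:7→16,s→15,v→8,r→17 9:7→9,s→12,v→18,r→9 10:7→10,s→10,v→10,r→19 11:7→20,s→11,v→21,r→11 12:7→12,s→12,v→22,r→12 13:7→13,s→13,v→10,r→14 14:7→14,s→14,v→14,r→21 15:7→23,s→15,v→4,r→24 16:7→16,s→23,v→16,r→25 17:7→26,s→24,v→18,r→17 18:7→27,s→28,v→18,r→18 19:7→19,s→19,v→21,r→21 20:7→20,s→20,v→21,r→19 21:7→21,s→21,v→21,r→21 22:7→29,s→22,v→22,r→30 23:7→23,s→23,v→10,r→25 24:7→31,s→24,v→22,r→24 25:7→25,s→25,v→32,r→21 26:7→26,s→31,v→33,r→25 27:7→34,s→35,v→27,r→36 28:7→35,s→28,v→22,r→28 29:7→37,s→29,v→29,r→38 30:7→39,s→30,v→21,r→30 31:7→31,s→31,v→40,r→25 32:7→36,s→32,v→32,r→21 33:7→27,s→41,v→33,r→32 34:7→34,s→21,v→34,r→42 35:7→43,s→35,v→29,r→36 36:7→42,s→36,v→36,r→21 37:7→37,s→21,v→37,r→44 38:7→44,s→38,v→21,r→21 39:7→45,s→39,v→21,r→38 40:7→29,s→40,v→40,r→46 41:7→35,s→41,v→40,r→32 42:7→42,s→21,v→42,r→21 43:7→43,s→21,v→37,r→42 44:7→44,s→21,v→21,r→21 45:7→45,s→21,v→21,r→44 46:7→38,s→46,v→21,r→21 [Hopcroft].
'svrv': N↓-sim [63, 48, 30, 17, 5] end={s18,s19,s37,s49,s56} rej; 4/4 deletions ∈↓L.
'v7rr': run [63, 57, 37, 13, 1] end={s56} ∉↓L; 4/4 single-dels accept.
'rrv77s': N↓-sim [63, 57, 45, 30, 14, 7, 1] end={s56} ∉↓L; 6/6 single-dels accept.
3 words, ⪯-incomp.


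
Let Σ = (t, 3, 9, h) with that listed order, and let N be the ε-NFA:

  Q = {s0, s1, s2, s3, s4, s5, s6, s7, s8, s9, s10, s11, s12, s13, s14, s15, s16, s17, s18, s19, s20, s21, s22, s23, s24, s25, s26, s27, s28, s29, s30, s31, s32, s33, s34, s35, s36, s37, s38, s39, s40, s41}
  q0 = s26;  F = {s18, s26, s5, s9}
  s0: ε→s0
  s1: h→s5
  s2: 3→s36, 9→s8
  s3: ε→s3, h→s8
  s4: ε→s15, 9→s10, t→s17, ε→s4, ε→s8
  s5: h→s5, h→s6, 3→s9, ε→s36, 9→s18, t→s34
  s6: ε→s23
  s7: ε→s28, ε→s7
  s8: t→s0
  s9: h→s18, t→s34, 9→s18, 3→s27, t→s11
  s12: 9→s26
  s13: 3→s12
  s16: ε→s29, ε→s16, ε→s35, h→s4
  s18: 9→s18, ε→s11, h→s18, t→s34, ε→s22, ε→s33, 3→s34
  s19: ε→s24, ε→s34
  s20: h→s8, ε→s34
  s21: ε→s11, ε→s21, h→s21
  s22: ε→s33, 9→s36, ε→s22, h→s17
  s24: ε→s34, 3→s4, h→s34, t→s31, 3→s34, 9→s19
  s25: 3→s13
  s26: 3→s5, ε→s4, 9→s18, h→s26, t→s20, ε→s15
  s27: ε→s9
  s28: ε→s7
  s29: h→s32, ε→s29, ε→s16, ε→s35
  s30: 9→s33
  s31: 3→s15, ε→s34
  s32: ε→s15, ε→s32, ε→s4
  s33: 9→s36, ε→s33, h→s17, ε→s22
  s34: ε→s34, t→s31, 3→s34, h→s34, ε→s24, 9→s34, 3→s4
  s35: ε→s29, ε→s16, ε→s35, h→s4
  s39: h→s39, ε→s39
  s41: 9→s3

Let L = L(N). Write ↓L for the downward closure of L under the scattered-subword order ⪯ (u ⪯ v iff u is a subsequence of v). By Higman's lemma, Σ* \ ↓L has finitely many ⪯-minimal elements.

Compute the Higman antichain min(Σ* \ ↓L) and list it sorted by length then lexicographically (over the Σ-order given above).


|Q|=42, |F|=4, |δ|=93 (42 ε).
min D↑ (5 st, q0=0, F={1}): 0:t→1,3→2,9→3,h→0 1:t→1,3→1,9→1,h→1 2:t→1,3→4,9→3,h→2 3:t→1,3→1,9→3,h→3 4:t→1,3→4,9→3,h→3 (ε-aug+det+¬).
't': |S_i|=[22, 12] end={s0,s10,s11,s15,s17,s19,s20,s24,s31,s34,s4,s8} ∉↓L; 1/1 single-dels accept.
'93': N↓-sim [22, 15, 10] end={s0,s10,s15,s17,s19,s24,s31,s34,s4,s8} rej; 2/2 single-dels accept.
'33h3': run [22, 20, 17, 15, 10] end={s0,s10,s15,s17,s19,s24,s31,s34,s4,s8} rej; 4/4 single-dels accept.
3 minimals (antichain).

min(Σ*\↓L) = [t, 93, 33h3].


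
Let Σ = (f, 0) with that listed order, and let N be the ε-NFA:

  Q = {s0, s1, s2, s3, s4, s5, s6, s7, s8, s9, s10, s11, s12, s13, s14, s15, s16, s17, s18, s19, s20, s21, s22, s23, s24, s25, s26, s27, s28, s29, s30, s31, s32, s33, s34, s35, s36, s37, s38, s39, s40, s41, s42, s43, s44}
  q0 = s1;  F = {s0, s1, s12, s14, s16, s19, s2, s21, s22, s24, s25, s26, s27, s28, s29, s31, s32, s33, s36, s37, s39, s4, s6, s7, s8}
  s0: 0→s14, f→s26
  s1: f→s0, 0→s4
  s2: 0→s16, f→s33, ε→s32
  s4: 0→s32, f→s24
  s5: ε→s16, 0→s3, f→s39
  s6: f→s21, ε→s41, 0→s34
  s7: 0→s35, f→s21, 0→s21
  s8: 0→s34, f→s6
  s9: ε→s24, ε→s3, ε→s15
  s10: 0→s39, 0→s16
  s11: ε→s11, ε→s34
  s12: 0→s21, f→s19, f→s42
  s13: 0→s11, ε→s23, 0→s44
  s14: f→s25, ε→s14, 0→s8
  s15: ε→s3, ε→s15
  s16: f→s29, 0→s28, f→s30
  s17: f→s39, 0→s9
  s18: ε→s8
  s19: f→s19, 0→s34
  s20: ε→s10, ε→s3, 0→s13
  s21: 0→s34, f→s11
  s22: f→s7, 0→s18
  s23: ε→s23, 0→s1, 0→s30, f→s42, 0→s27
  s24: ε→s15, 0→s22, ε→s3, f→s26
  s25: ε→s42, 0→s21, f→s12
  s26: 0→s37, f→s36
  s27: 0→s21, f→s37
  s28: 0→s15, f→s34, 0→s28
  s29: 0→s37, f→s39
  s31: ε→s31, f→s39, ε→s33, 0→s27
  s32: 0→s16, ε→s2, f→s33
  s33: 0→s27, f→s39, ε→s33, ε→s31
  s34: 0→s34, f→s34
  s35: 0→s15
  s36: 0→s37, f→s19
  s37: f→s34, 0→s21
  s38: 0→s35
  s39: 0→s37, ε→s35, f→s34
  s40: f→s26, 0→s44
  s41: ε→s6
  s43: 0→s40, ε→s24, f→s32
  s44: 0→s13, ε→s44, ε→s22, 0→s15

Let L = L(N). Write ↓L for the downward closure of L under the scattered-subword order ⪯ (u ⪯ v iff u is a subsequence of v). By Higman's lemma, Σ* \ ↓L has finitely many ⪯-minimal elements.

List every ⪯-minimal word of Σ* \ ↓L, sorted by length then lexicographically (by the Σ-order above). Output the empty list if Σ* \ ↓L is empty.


A = [ff0f, f000, ffff0, 00fff, 0000f, 0f0ff0].

|Q|=45, |F|=25, |δ|=106 (29 ε).
min D↑ (24 st, q0=0, F={15}): 0:f→1,0→2 1:f→3,0→4 2:f→5,0→6 3:f→7,0→8 4:f→9,0→10 5:f→3,0→11 6:f→12,0→13 7:f→14,0→8 8:f→15,0→16 9:f→17,0→16 10:f→18,0→15 11:f→19,0→10 12:f→20,0→21 13:f→22,0→23 14:f→14,0→15 15:f→15,0→15 16:f→15,0→15 17:f→14,0→16 18:f→16,0→15 19:f→16,0→16 20:f→15,0→8 21:f→8,0→16 22:f→20,0→8 23:f→15,0→23 [Hopcroft].
'ff0f': run [34, 28, 17, 7, 2] end={s11,s34} ∉↓L; 4/4 deletions ∈↓L.
'f000': run [34, 28, 19, 10, 3] end={s15,s3,s34} — reject; 4/4 deletions ∈↓L.
'ffff0': |S_i|=[34, 28, 17, 8, 4, 1] end={s34} ∉↓L; 5/5 single-dels accept.
'00fff': run [34, 32, 23, 16, 8, 2] end={s11,s34} — reject; 5/5 del acc.
'0000f': |S_i|=[34, 32, 23, 17, 7, 2] end={s11,s34} rej; 5/5 del acc.
'0f0ff0': run [34, 32, 26, 14, 10, 3, 1] end={s34} — reject; 6/6 deletions ∈↓L.
6 obstructions.


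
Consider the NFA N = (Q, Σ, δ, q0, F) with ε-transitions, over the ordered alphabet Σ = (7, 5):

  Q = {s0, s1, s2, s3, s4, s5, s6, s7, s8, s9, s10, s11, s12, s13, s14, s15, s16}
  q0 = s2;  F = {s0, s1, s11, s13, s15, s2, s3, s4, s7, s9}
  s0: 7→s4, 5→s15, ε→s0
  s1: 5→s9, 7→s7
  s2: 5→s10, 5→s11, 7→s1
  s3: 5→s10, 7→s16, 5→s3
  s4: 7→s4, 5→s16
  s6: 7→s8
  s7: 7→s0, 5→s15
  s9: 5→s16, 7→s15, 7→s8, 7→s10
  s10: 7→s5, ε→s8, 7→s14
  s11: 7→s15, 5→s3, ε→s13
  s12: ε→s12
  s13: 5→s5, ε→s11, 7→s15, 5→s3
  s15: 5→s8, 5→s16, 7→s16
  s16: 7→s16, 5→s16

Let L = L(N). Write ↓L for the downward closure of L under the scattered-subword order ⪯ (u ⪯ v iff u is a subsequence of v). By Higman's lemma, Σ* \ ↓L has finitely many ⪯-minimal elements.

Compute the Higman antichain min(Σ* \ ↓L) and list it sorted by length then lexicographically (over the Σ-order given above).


|Q|=17, |F|=10, |δ|=36 (5 ε).
min D↑ (10 st, q0=0, F={8}): 0:7→1,5→2 1:7→3,5→4 2:7→5,5→6 3:7→7,5→5 4:7→5,5→8 5:7→8,5→8 6:7→8,5→6 7:7→9,5→5 8:7→8,5→8 9:7→9,5→8.
'755': |S_i|=[15, 11, 7, 2] end={s16,s8} rej; 3/3 del acc.
'577': run [15, 10, 6, 3] end={s14,s16,s5} — reject; 3/3 deletions ∈↓L.
'575': N↓-sim [15, 10, 6, 2] end={s16,s8} — reject; 3/3 single-dels accept.
'557': |S_i|=[15, 10, 6, 3] end={s14,s16,s5} rej; 3/3 del acc.
'7757': |S_i|=[15, 11, 9, 3, 1] end={s16} — reject; 4/4 del acc.
'77775': run [15, 11, 9, 7, 2, 1] end={s16} rej; 5/5 del acc.
6 words, ⪯-incomp.

min(Σ*\↓L) = [755, 577, 575, 557, 7757, 77775].


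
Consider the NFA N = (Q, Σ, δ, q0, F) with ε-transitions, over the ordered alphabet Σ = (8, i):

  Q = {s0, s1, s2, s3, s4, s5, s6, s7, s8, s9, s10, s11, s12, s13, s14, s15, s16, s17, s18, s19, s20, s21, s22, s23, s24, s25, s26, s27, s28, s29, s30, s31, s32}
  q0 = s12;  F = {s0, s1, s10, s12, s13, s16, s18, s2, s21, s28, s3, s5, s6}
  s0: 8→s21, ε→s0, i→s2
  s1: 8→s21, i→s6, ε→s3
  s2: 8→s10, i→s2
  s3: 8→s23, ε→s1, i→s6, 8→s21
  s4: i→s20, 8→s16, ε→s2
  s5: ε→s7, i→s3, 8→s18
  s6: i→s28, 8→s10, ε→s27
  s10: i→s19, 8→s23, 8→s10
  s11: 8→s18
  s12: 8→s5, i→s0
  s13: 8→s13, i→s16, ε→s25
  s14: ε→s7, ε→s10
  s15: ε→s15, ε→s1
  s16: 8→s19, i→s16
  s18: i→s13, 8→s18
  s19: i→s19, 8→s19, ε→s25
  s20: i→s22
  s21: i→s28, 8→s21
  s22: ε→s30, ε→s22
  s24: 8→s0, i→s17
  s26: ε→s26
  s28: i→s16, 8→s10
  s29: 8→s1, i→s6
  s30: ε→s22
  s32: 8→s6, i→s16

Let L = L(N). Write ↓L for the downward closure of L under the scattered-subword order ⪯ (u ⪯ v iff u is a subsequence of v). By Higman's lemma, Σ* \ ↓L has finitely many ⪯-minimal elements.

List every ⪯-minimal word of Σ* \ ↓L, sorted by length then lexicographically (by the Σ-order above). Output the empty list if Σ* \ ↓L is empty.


A = [ii8i, 88ii8, i8ii8, 8iiii8].

|Q|=33, |F|=13, |δ|=56 (16 ε).
min D↑ (13 st, q0=0, F={12}): 0:8→1,i→2 1:8→3,i→4 2:8→5,i→6 3:8→3,i→7 4:8→5,i→8 5:8→5,i→9 6:8→10,i→6 7:8→7,i→11 8:8→10,i→9 9:8→10,i→11 10:8→10,i→12 11:8→12,i→11 12:8→12,i→12 (ε-aug+det+¬).
'ii8i': |S_i|=[18, 14, 9, 4, 2] end={s19,s25} ∉↓L; 4/4 del acc.
'88ii8': |S_i|=[18, 15, 9, 7, 3, 2] end={s19,s25} ∉↓L; 5/5 del acc.
'i8ii8': |S_i|=[18, 14, 8, 6, 3, 2] end={s19,s25} ∉↓L; 5/5 single-dels accept.
'8iiii8': |S_i|=[18, 15, 12, 8, 6, 3, 2] end={s19,s25} — reject; 6/6 deletions ∈↓L.
4 minimals (antichain).


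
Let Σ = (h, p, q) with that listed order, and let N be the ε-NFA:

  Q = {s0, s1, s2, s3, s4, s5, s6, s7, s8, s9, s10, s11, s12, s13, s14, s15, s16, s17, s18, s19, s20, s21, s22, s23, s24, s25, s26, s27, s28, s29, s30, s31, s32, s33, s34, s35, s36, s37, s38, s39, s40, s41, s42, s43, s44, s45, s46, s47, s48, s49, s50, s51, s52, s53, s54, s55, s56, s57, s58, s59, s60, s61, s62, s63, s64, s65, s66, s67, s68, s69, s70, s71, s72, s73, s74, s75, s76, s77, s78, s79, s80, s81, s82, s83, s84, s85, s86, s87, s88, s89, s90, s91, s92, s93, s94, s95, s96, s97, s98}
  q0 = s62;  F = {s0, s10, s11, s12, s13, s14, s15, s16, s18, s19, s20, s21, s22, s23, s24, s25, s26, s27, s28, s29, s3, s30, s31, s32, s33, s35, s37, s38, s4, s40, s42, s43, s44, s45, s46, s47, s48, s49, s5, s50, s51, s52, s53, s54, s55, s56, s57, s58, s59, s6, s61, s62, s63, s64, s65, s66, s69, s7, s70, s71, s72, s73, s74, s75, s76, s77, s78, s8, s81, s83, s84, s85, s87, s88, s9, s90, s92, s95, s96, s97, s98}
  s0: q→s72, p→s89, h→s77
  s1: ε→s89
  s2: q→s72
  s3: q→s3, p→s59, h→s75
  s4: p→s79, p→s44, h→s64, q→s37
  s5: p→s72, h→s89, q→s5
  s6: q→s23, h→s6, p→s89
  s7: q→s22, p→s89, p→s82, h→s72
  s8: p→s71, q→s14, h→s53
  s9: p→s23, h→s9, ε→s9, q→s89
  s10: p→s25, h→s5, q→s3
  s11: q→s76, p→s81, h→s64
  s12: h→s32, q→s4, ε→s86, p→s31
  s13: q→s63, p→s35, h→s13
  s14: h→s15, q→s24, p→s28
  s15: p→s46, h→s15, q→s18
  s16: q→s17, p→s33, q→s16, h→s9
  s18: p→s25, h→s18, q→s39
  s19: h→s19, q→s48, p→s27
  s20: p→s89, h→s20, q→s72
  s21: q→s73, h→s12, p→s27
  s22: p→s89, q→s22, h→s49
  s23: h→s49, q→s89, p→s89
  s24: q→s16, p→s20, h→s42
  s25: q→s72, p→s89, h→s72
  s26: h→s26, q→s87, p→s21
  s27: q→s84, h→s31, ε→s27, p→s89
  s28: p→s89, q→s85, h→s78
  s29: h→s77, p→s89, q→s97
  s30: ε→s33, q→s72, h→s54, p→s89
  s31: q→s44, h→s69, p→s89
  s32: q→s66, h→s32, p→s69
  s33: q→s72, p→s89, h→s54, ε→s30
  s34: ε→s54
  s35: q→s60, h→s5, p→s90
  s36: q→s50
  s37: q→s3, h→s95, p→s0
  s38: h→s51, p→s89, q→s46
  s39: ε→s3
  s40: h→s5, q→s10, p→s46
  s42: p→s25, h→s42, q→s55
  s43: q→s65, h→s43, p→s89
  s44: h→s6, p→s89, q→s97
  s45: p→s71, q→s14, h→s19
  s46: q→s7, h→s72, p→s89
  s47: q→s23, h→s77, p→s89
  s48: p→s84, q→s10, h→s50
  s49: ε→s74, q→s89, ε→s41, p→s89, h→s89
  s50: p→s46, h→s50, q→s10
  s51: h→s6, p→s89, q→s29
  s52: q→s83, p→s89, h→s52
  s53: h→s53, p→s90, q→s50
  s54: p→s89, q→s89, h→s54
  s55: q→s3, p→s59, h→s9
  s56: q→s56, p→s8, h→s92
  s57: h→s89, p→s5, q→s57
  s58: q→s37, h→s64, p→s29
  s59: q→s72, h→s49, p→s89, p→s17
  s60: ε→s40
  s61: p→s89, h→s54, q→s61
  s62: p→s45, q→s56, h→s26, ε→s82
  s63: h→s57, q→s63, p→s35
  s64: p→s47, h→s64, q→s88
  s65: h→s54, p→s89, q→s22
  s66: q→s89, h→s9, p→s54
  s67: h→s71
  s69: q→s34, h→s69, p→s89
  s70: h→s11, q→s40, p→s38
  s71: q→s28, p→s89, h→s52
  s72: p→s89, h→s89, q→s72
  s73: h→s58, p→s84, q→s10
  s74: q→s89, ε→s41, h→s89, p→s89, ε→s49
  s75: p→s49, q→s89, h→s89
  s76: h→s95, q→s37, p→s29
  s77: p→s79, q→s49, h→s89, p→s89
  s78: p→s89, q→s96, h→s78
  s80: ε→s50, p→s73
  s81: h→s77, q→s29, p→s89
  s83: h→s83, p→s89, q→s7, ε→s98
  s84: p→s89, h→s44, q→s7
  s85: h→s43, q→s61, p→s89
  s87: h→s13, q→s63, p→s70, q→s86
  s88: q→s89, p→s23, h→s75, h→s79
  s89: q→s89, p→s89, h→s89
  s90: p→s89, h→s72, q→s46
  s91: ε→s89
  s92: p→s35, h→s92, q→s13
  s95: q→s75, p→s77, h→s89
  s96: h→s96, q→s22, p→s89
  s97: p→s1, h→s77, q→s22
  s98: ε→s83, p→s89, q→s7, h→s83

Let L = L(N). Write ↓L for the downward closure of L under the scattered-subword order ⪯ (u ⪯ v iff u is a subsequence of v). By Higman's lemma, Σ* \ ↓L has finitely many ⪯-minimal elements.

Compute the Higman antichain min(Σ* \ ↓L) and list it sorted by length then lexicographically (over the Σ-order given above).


|Q|=99, |F|=81, |δ|=275 (18 ε).
min D↑ (79 st, q0=0, F={19}): 0:h→1,p→2,q→3 1:h→1,p→4,q→5 2:h→6,p→7,q→8 3:h→9,p→10,q→3 4:h→11,p→12,q→13 5:h→14,p→15,q→16 6:h→6,p→12,q→17 7:h→18,p→19,q→20 8:h→21,p→20,q→22 9:h→9,p→23,q→14 10:h→24,p→7,q→8 11:h→25,p→26,q→27 12:h→26,p→19,q→28 13:h→29,p→28,q→30 14:h→14,p→23,q→16 15:h→31,p→32,q→33 16:h→34,p→23,q→16 17:h→35,p→28,q→30 18:h→18,p→19,q→36 19:h→19,p→19,q→19 20:h→37,p→19,q→38 21:h→21,p→39,q→40 22:h→41,p→42,q→43 23:h→44,p→45,q→33 24:h→24,p→45,q→35 25:h→25,p→46,q→47 26:h→46,p→19,q→48 27:h→49,p→48,q→50 28:h→48,p→19,q→51 29:h→49,p→52,q→50 30:h→44,p→53,q→54 31:h→49,p→55,q→56 32:h→57,p→19,q→39 33:h→44,p→39,q→30 34:h→19,p→44,q→34 35:h→35,p→39,q→30 36:h→36,p→19,q→51 37:h→37,p→19,q→58 38:h→59,p→19,q→60 39:h→61,p→19,q→51 40:h→40,p→53,q→54 41:h→41,p→53,q→62 42:h→42,p→19,q→61 43:h→63,p→64,q→43 44:h→19,p→61,q→44 45:h→61,p→19,q→39 46:h→46,p→19,q→65 47:h→63,p→65,q→19 48:h→66,p→19,q→67 49:h→49,p→68,q→69 50:h→70,p→71,q→54 51:h→61,p→19,q→72 52:h→73,p→19,q→67 53:h→61,p→19,q→61 54:h→74,p→75,q→54 55:h→73,p→19,q→52 56:h→70,p→52,q→50 57:h→66,p→19,q→52 58:h→58,p→19,q→72 59:h→59,p→19,q→76 60:h→65,p→19,q→60 61:h→19,p→19,q→61 62:h→63,p→75,q→54 63:h→63,p→77,q→19 64:h→65,p→19,q→61 65:h→65,p→19,q→19 66:h→66,p→19,q→77 67:h→73,p→19,q→72 68:h→73,p→19,q→77 69:h→74,p→77,q→19 70:h→19,p→73,q→74 71:h→73,p→19,q→61 72:h→78,p→19,q→72 73:h→19,p→19,q→78 74:h→19,p→78,q→19 75:h→78,p→19,q→61 76:h→65,p→19,q→72 77:h→78,p→19,q→19 78:h→19,p→19,q→19.
'ppp': N↓-sim [91, 83, 46, 5] end={s1,s17,s79,s82,s89} rej; 3/3 del acc.
'hqqhh': run [91, 78, 62, 35, 11, 1] end={s89} ∉↓L; 5/5 single-dels accept.
'qhphh': |S_i|=[91, 81, 60, 29, 9, 1] end={s89} ∉↓L; 5/5 single-dels accept.
'hphhqq': |S_i|=[91, 78, 55, 40, 19, 12, 1] end={s89} — reject; 6/6 deletions ∈↓L.
'pqqpqh': N↓-sim [91, 83, 63, 40, 18, 5, 1] end={s89} rej; 6/6 deletions ∈↓L.
'pqqqhq': N↓-sim [91, 83, 63, 40, 21, 8, 1] end={s89} ∉↓L; 6/6 single-dels accept.
6 minimals (antichain).

min(Σ*\↓L) = [ppp, hqqhh, qhphh, hphhqq, pqqpqh, pqqqhq].


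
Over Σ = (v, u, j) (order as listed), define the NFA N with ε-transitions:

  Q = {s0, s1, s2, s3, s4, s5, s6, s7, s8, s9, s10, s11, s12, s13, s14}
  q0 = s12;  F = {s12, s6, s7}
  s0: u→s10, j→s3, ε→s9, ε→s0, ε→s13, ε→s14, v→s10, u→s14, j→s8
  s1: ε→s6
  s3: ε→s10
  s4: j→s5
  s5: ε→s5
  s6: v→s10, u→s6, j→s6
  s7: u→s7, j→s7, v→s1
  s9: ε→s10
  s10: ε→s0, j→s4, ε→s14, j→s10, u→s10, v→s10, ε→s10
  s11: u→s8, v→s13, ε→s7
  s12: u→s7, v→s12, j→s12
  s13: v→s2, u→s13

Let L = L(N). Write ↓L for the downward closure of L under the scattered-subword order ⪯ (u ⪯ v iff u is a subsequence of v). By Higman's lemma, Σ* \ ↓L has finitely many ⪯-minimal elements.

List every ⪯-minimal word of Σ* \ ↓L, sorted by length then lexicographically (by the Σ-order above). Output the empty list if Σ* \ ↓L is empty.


|Q|=15, |F|=3, |δ|=35 (12 ε).
min D↑ (4 st, q0=0, F={3}): 0:v→0,u→1,j→0 1:v→2,u→1,j→1 2:v→3,u→2,j→2 3:v→3,u→3,j→3.
'uvv': N↓-sim [14, 13, 12, 10] end={s0,s10,s13,s14,s2,s3,s4,s5,s8,s9} rej; 3/3 del acc.
1 obstructions.

Antichain: [uvv].


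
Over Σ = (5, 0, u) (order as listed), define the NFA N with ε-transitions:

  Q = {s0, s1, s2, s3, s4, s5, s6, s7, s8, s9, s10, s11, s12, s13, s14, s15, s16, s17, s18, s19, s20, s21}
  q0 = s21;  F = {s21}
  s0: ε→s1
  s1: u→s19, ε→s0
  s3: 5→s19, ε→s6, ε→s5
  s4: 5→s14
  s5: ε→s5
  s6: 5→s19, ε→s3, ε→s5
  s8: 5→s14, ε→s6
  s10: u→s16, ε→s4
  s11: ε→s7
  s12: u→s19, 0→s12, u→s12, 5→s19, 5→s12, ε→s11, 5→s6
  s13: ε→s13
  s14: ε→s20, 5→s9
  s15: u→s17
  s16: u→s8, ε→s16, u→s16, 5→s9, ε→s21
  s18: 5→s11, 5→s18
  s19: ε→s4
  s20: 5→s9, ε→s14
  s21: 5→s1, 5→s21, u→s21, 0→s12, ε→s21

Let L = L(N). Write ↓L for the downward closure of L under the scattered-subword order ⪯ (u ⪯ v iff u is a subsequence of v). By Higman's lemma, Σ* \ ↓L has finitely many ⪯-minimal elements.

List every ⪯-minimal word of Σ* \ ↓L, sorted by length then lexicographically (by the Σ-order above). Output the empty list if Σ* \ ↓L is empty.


A = [0].

|Q|=22, |F|=1, |δ|=42 (18 ε).
min D↑ (2 st, q0=0, F={1}): 0:5→0,0→1,u→0 1:5→1,0→1,u→1 [Hopcroft].
'0': N↓-sim [14, 11] end={s11,s12,s14,s19,s20,s3,s4,s5,s6,s7,s9} ∉↓L; 1/1 del acc.
1 minimals (antichain).


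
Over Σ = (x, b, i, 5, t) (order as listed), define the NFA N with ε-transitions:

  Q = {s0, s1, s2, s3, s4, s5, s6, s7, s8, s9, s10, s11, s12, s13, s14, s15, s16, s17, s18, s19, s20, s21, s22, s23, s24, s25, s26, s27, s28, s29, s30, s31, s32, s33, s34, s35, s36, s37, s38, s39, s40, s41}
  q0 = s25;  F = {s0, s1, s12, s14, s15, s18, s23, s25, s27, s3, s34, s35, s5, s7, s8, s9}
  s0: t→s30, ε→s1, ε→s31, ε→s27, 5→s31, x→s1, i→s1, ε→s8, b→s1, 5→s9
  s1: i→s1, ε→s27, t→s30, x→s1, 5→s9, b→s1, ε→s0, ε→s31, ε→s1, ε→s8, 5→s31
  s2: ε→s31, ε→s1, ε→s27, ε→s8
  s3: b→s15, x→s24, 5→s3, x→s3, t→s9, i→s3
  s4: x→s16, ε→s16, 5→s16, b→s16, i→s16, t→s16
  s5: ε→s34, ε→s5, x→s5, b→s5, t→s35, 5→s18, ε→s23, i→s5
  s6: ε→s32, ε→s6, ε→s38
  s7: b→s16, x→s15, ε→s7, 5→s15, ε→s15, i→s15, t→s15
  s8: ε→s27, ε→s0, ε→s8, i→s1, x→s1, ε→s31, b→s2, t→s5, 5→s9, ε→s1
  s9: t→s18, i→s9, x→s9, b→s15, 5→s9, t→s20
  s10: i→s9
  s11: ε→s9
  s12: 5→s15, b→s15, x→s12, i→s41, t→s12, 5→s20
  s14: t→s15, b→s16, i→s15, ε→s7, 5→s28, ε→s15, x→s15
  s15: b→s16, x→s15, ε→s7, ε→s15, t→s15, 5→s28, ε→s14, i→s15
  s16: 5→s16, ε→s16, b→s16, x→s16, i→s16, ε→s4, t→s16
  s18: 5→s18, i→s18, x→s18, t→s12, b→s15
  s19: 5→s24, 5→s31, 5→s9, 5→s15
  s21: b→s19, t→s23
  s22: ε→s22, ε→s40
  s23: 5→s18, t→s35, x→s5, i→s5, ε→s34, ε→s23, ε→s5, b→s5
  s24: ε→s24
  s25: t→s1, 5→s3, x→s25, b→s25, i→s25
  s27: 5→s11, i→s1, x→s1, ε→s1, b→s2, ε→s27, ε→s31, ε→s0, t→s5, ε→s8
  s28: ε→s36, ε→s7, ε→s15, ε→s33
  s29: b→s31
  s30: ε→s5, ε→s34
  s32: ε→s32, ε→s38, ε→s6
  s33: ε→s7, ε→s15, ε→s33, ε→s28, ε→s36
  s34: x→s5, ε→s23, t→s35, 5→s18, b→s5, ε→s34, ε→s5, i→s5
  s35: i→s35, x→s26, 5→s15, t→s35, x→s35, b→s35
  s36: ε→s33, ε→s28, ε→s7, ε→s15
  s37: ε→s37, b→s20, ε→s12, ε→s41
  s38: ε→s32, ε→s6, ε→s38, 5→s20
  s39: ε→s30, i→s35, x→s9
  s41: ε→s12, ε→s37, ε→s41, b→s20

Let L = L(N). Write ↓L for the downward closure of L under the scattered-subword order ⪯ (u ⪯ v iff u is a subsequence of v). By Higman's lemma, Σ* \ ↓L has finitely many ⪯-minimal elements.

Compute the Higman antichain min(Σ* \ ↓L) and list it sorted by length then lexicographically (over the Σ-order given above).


Antichain: [5bb, ttt5b].

|Q|=42, |F|=16, |δ|=186 (77 ε).
min D↑ (10 st, q0=0, F={6}): 0:x→0,b→0,i→0,5→1,t→2 1:x→1,b→3,i→1,5→1,t→4 2:x→2,b→2,i→2,5→4,t→5 3:x→3,b→6,i→3,5→3,t→3 4:x→4,b→3,i→4,5→4,t→7 5:x→5,b→5,i→5,5→7,t→8 6:x→6,b→6,i→6,5→6,t→6 7:x→7,b→3,i→7,5→7,t→9 8:x→8,b→8,i→8,5→3,t→8 9:x→9,b→3,i→9,5→3,t→9.
'5bb': |S_i|=[30, 18, 9, 2] end={s16,s4} rej; 3/3 single-dels accept.
'ttt5b': run [30, 27, 19, 14, 9, 2] end={s16,s4} ∉↓L; 5/5 deletions ∈↓L.
2 minimals (antichain).
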